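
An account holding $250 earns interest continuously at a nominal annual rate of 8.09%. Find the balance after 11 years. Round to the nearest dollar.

A = P·e^(rt) = 250·e^(0.0809·11) = 250·e^0.8899.
e^0.8899 ≈ 2.43488615, so A ≈ 608.7215.

$609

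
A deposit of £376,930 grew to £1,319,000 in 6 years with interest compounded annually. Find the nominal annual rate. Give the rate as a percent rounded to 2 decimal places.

The 6-period growth factor is 1,319,000/376,930 = 3.49932.
r = 3.49932^(1/6) − 1 ≈ 0.232151, i.e. 23.21512%.

23.22%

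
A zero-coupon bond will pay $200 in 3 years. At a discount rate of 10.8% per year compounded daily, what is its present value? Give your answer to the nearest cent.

Periodic rate = 10.8%/365 = 0.00029589; 1095 periods.
P = 200/(1 + 0.108/365)^1095 ≈ 200/1.38258105 ≈ 144.6570.

$144.66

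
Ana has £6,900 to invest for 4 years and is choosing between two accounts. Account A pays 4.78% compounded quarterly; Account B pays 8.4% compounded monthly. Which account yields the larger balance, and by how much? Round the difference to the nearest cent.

Account B, by £1,299.77

A: (1 + 0.01195)^16 ≈ 1.209330137, so 6,900 × 1.209330137 ≈ 8,344.3779.
B: (1 + 0.007)^48 ≈ 1.397702, so 6,900 × 1.397702 ≈ 9,644.1438.
Difference ≈ 1,299.7659 in favor of B.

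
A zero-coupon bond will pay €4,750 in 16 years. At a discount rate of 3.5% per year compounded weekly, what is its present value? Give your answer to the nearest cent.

€2,713.75

Periodic rate = 3.5%/52 = 0.000673077; 832 periods.
P = 4,750/(1 + 0.035/52)^832 ≈ 4,750/1.750342745 ≈ 2,713.7542.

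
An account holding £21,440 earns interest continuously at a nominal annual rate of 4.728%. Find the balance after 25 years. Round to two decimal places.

A = P·e^(rt) = 21,440·e^(0.04728·25) = 21,440·e^1.182.
e^1.182 ≈ 3.2608894644, so A ≈ 69,913.4701.

£69,913.47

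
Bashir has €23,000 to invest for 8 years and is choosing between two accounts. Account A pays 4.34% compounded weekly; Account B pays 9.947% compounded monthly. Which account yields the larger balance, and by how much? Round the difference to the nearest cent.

Account B, by €18,261.38

Account A growth factor: (1 + 0.0434/52)^416 ≈ 1.4148948132; balance ≈ 32,542.5807.
Account B growth factor: (1 + 0.09947/12)^96 ≈ 2.2088676738; balance ≈ 50,803.9565.
Account B is larger by 18,261.3758.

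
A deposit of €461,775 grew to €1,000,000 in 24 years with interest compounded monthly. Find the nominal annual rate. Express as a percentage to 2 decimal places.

The 288-period growth factor is 1,000,000/461,775 = 2.16556.
r/12 = 2.16556^(1/288) − 1 ≈ 0.00268651, so r ≈ 12·0.00268651 = 3.22381%.

3.22%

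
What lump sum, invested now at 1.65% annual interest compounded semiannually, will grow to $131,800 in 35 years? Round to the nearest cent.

Periodic rate = 1.65%/2 = 0.00825; 70 periods.
P = 131,800/(1 + 0.00825)^70 ≈ 131,800/1.77736305121 ≈ 74,154.7991.

$74,154.80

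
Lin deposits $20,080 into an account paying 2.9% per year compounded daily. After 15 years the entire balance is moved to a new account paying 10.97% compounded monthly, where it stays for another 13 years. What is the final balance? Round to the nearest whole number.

$128,294

After 15 years at 2.9%: 20,080 × 1.54493636236 ≈ 31,022.3222.
Then 13 years at 10.97%: 31,022.3222 × 4.13555272987 ≈ 128,294.4491.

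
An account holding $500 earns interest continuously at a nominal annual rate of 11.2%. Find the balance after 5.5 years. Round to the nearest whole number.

A = P·e^(rt) = 500·e^(0.112·5.5) = 500·e^0.616.
e^0.616 ≈ 1.85150718, so A ≈ 925.7536.

$926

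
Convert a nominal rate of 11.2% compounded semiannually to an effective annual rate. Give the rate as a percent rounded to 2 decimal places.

One year is 2 periods at 0.056 each: (1 + 0.056)^2 ≈ 1.115136.
EAR = 1.115136 − 1 ≈ 11.51360%.

11.51%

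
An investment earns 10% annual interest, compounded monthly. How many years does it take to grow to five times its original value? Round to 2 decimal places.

16.16 years

(1 + 0.00833333)^(12t) = 5.
12t = ln 5 / ln(1 + 0.00833333) ≈ 1.6094/0.0082988 ≈ 193.9362.
t ≈ 16.1613.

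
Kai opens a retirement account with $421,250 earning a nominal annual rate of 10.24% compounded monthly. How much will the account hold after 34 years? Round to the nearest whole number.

Growth factor = (1 + 0.1024/12)^408 ≈ 32.035002835709.
A ≈ 421,250 × 32.035002835709 ≈ 13,494,744.9445.

$13,494,745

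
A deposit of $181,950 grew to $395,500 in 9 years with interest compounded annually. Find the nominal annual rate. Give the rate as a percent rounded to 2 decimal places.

The 9-period growth factor is 395,500/181,950 = 2.17367.
r = 2.17367^(1/9) − 1 ≈ 0.0900993, i.e. 9.00993%.

9.01%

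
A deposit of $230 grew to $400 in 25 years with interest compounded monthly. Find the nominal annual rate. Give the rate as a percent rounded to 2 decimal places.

The 300-period growth factor is 400/230 = 1.73913.
r/12 = 1.73913^(1/300) − 1 ≈ 0.00184632, so r ≈ 12·0.00184632 = 2.21558%.

2.22%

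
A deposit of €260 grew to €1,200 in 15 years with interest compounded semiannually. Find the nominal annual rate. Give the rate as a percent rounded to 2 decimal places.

The 30-period growth factor is 1,200/260 = 4.61538.
r/2 = 4.61538^(1/30) − 1 ≈ 0.0523017, so r ≈ 2·0.0523017 = 10.46034%.

10.46%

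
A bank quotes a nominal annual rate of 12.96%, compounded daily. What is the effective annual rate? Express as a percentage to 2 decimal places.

13.83%

EAR = (1 + 12.96%/365)^365 − 1 = (1 + 0.000355068)^365 − 1.
(1 + 0.000355068)^365 ≈ 1.138347, so EAR ≈ 13.83468%.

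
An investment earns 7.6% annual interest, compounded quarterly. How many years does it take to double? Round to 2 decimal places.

(1 + 0.019)^(4t) = 2.
4t = ln 2 / ln(1 + 0.019) ≈ 0.69315/0.0188218 ≈ 36.8269.
t ≈ 9.2067.

9.21 years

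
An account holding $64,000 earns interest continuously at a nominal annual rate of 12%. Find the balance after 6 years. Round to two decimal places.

$131,483.73

A = P·e^(rt) = 64,000·e^(0.12·6) = 64,000·e^0.72.
e^0.72 ≈ 2.05443321064, so A ≈ 131,483.7255.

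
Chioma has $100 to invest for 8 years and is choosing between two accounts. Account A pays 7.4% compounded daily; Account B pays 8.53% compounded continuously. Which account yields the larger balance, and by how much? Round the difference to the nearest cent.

Account A growth factor: (1 + 0.074/365)^2920 ≈ 1.80749154; balance ≈ 180.7492.
Account B growth factor: e^(0.0853·8) = e^0.6824 ≈ 1.97862073; balance ≈ 197.8621.
Account B is larger by 17.1129.

Account B, by $17.11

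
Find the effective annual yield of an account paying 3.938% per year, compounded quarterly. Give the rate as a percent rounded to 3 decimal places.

EAR = (1 + 3.938%/4)^4 − 1 = (1 + 0.009845)^4 − 1.
(1 + 0.009845)^4 ≈ 1.039965, so EAR ≈ 3.99654%.

3.997%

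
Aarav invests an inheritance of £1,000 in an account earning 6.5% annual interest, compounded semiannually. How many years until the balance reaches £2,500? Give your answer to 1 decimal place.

14.3 years

(1 + 0.0325)^(2t) = 2,500/1,000 = 2.5.
2t·ln(1 + 0.0325) = ln(2.5); 2t = 0.91629/0.031983 ≈ 28.6493.
t ≈ 14.3246 years.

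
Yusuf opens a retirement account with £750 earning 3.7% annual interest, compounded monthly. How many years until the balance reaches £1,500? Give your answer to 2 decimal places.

(1 + 0.00308333)^(12t) = 1,500/750 = 2.
12t·ln(1 + 0.00308333) = ln(2); 12t = 0.69315/0.00307859 ≈ 225.1509.
t ≈ 18.7626 years.

18.76 years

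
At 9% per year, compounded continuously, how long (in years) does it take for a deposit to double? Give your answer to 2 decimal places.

e^(0.09t) = 2, so 0.09t = ln 2 ≈ 0.69315.
t ≈ 0.69315/0.09 ≈ 7.7016.

7.70 years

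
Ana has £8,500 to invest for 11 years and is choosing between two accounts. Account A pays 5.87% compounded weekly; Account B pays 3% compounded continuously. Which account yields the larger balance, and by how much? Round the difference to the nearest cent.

A: (1 + 0.0587/52)^572 ≈ 1.9066272169, so 8,500 × 1.9066272169 ≈ 16,206.3313.
B: e^(0.03·11) = e^0.33 ≈ 1.3909681285, so 8,500 × 1.3909681285 ≈ 11,823.2291.
Difference ≈ 4,383.1023 in favor of A.

Account A, by £4,383.10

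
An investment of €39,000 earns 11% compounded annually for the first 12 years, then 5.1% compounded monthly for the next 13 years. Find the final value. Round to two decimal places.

€264,403.66

After 12 years at 11%: 39,000 × 3.49845059694 ≈ 136,439.5733.
Then 13 years at 5.1%: 136,439.5733 × 1.93788099236 ≈ 264,403.6557.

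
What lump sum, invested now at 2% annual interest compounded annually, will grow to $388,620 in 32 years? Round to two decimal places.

$206,214.71

Growth factor = (1 + 0.02)^32 ≈ 1.8845405921.
P = 388,620/1.8845405921 ≈ 206,214.7144.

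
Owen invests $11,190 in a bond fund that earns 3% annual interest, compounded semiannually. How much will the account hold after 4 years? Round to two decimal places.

$12,605.45

Growth factor = (1 + 0.015)^8 ≈ 1.1264925866.
A ≈ 11,190 × 1.1264925866 ≈ 12,605.4520.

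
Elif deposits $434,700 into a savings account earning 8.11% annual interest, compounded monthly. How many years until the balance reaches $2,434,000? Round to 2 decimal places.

We need (1 + 0.00675833)^(12t) = 5.5993, so 12t = ln 5.5993 / ln 1.006758 ≈ 255.7509.
t ≈ 255.7509/12 = 21.3126 years.

21.31 years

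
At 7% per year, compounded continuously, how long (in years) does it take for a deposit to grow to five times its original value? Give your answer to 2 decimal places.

22.99 years

e^(0.07t) = 5, so 0.07t = ln 5 ≈ 1.6094.
t ≈ 1.6094/0.07 ≈ 22.9920.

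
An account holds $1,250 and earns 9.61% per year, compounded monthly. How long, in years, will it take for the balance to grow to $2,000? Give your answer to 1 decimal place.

4.9 years

(1 + 0.00800833)^(12t) = 2,000/1,250 = 1.6.
12t·ln(1 + 0.00800833) = ln(1.6); 12t = 0.47/0.00797644 ≈ 58.9240.
t ≈ 4.9103 years.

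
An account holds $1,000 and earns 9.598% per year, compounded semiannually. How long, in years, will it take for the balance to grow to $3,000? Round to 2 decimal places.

We need (1 + 0.04799)^(2t) = 3, so 2t = ln 3 / ln 1.04799 ≈ 23.4375.
t ≈ 23.4375/2 = 11.7188 years.

11.72 years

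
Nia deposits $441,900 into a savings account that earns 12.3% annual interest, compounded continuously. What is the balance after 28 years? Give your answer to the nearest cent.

A = P·e^(rt) = 441,900·e^(0.123·28) = 441,900·e^3.444.
e^3.444 ≈ 31.311955829642, so A ≈ 13,836,753.2811.

$13,836,753.28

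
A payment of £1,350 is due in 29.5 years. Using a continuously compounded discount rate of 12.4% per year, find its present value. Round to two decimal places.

P = A·e^(−rt) = 1,350·e^(−3.658).
e^(−3.658) ≈ 0.02578402925, so P ≈ 34.8084.

£34.81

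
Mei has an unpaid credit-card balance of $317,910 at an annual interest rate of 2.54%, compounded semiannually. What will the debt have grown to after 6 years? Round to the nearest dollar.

Growth factor = (1 + 0.0127)^12 ≈ 1.163508927.
A ≈ 317,910 × 1.163508927 ≈ 369,891.1230.

$369,891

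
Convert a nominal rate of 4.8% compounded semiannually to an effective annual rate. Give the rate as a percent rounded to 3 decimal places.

4.858%

EAR = (1 + 4.8%/2)^2 − 1 = (1 + 0.024)^2 − 1.
(1 + 0.024)^2 ≈ 1.048576, so EAR ≈ 4.85760%.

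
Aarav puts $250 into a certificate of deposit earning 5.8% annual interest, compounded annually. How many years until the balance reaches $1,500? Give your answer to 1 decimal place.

(1 + 0.058)^t = 1,500/250 = 6.
t·ln(1 + 0.058) = ln(6); t = 1.7918/0.0563803 ≈ 31.7799.

31.8 years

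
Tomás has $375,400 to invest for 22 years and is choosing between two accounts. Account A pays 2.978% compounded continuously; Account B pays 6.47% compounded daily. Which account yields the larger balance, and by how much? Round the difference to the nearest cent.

A: e^(0.02978·22) = e^0.65516 ≈ 1.92545056482, so 375,400 × 1.92545056482 ≈ 722,814.1420.
B: (1 + 0.0647/365)^8030 ≈ 4.150686983644, so 375,400 × 4.150686983644 ≈ 1,558,167.8937.
Difference ≈ 835,353.7516 in favor of B.

Account B, by $835,353.75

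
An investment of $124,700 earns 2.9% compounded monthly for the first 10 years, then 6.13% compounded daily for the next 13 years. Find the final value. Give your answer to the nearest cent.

$369,589.93

After 10 years at 2.9%: 124,700 × 1.33596001647 ≈ 166,594.2141.
Then 13 years at 6.13%: 166,594.2141 × 2.21850398862 ≈ 369,589.9284.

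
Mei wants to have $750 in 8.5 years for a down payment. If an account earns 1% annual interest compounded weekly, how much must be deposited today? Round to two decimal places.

Growth factor = (1 + 0.01/52)^442 ≈ 1.08870817.
P = 750/1.08870817 ≈ 688.8898.

$688.89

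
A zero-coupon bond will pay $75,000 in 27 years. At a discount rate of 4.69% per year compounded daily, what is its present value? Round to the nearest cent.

Growth factor = (1 + 0.0469/365)^9855 ≈ 3.5474131635.
P = 75,000/3.5474131635 ≈ 21,142.1666.

$21,142.17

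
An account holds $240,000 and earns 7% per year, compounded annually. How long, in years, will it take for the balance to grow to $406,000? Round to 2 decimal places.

We need (1 + 0.07)^t = 1.6917, so t = ln 1.6917 / ln 1.07 ≈ 7.7701.

7.77 years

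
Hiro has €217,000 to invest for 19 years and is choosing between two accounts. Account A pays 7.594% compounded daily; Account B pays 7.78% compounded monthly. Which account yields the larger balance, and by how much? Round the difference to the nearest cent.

Account A growth factor: (1 + 0.07594/365)^6935 ≈ 4.23214909298; balance ≈ 918,376.3532.
Account B growth factor: (1 + 0.0778/12)^228 ≈ 4.36417330458; balance ≈ 947,025.6071.
Account B is larger by 28,649.2539.

Account B, by €28,649.25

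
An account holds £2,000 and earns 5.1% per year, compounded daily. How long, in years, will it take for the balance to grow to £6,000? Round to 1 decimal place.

21.5 years

(1 + 0.000139726)^(365t) = 6,000/2,000 = 3.
365t·ln(1 + 0.000139726) = ln(3); 365t = 1.0986/0.000139716 ≈ 7863.1667.
t ≈ 21.5429 years.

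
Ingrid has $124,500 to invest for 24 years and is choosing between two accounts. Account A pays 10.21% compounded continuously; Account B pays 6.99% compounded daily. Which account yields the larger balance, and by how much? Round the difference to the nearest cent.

Account A, by $777,023.00

Account A growth factor: e^(0.1021·24) = e^2.4504 ≈ 11.5929829851; balance ≈ 1,443,326.3816.
Account B growth factor: (1 + 0.0699/365)^8760 ≈ 5.35183442096; balance ≈ 666,303.3854.
Account A is larger by 777,022.9962.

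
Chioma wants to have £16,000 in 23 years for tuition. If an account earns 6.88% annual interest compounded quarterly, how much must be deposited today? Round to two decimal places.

£3,332.24

Periodic rate = 6.88%/4 = 0.0172; 92 periods.
P = 16,000/(1 + 0.0172)^92 ≈ 16,000/4.8015818709 ≈ 3,332.2352.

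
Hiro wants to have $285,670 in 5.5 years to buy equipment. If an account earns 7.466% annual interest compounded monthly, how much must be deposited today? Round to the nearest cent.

Periodic rate = 7.466%/12 = 0.00622167; 66 periods.
P = 285,670/(1 + 0.07466/12)^66 ≈ 285,670/1.50585052624 ≈ 189,706.7438.

$189,706.74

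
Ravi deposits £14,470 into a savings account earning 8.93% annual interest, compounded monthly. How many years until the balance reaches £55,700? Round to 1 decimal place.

(1 + 0.00744167)^(12t) = 55,700/14,470 = 3.8493.
12t·ln(1 + 0.00744167) = ln(3.8493); 12t = 1.3479/0.00741411 ≈ 181.8022.
t ≈ 15.1502 years.

15.2 years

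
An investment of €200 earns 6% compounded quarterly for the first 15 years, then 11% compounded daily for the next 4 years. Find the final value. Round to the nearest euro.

€759

Phase 1: 200·(1 + 0.015)^60 ≈ 488.6440.
Phase 2: 488.6440·(1 + 0.11/365)^1460 ≈ 758.6707.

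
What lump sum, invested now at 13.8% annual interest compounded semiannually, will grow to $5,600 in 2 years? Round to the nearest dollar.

$4,288

Periodic rate = 13.8%/2 = 0.069; 4 periods.
P = 5,600/(1 + 0.069)^4 ≈ 5,600/1.305902703 ≈ 4,288.2215.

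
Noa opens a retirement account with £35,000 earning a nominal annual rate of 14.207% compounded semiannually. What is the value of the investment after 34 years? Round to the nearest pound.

£3,721,492

Growth factor = (1 + 0.071035)^68 ≈ 106.3283561414.
A ≈ 35,000 × 106.3283561414 ≈ 3,721,492.4649.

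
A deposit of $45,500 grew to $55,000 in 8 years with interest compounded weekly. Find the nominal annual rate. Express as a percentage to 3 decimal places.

2.371%

The 416-period growth factor is 55,000/45,500 = 1.20879.
r/52 = 1.20879^(1/416) − 1 ≈ 0.000455923, so r ≈ 52·0.000455923 = 2.37080%.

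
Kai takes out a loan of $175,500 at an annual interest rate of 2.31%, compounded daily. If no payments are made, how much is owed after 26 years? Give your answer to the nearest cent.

Growth factor = (1 + 0.0231/365)^9490 ≈ 1.82317775083.
A ≈ 175,500 × 1.82317775083 ≈ 319,967.6953.

$319,967.70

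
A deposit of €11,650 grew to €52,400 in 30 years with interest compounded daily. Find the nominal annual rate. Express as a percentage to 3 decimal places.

(1 + r/365)^10950 = 52,400/11,650 = 4.49785.
1 + r/365 = 4.49785^(1/10950) ≈ 1.000137, so r/365 ≈ 0.000137325.
r ≈ 365·0.000137325 = 5.01235%.

5.012%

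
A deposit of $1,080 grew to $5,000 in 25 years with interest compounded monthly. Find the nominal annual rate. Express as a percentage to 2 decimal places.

(1 + r/12)^300 = 5,000/1,080 = 4.62963.
1 + r/12 = 4.62963^(1/300) ≈ 1.005121, so r/12 ≈ 0.00512133.
r ≈ 12·0.00512133 = 6.14559%.

6.15%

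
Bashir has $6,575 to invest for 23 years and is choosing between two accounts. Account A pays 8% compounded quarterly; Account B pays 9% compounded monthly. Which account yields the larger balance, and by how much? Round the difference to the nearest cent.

Account B, by $11,050.03

Account A growth factor: (1 + 0.02)^92 ≈ 6.1832357046; balance ≈ 40,654.7748.
Account B growth factor: (1 + 0.0075)^276 ≈ 7.8638483256; balance ≈ 51,704.8027.
Account B is larger by 11,050.0280.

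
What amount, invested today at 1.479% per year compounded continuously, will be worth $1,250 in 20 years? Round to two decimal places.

P = A·e^(−rt) = 1,250·e^(−0.2958).
e^(−0.2958) ≈ 0.7439362004, so P ≈ 929.9203.

$929.92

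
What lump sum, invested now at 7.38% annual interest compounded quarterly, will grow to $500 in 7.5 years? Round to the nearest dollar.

$289

Growth factor = (1 + 0.01845)^30 ≈ 1.73057878.
P = 500/1.73057878 ≈ 288.9207.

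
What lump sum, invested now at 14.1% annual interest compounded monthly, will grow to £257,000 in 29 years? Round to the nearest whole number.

Periodic rate = 14.1%/12 = 0.01175; 348 periods.
P = 257,000/(1 + 0.01175)^348 ≈ 257,000/58.2744450133 ≈ 4,410.1664.

£4,410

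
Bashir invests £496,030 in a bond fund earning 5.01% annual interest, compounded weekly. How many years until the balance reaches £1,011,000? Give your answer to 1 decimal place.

We need (1 + 0.000963462)^(52t) = 2.0382, so 52t = ln 2.0382 / ln 1.000963 ≈ 739.4190.
t ≈ 739.4190/52 = 14.2196 years.

14.2 years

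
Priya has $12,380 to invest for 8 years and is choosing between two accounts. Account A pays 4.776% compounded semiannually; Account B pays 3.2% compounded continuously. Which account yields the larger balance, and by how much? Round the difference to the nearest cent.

Account A, by $2,067.60

Account A growth factor: (1 + 0.02388)^16 ≈ 1.4587637289; balance ≈ 18,059.4950.
Account B growth factor: e^(0.032·8) = e^0.256 ≈ 1.2917527279; balance ≈ 15,991.8988.
Account A is larger by 2,067.5962.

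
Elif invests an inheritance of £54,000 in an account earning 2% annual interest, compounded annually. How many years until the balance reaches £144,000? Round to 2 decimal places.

49.53 years

(1 + 0.02)^t = 144,000/54,000 = 2.6667.
t·ln(1 + 0.02) = ln(2.6667); t = 0.98083/0.0198026 ≈ 49.5303.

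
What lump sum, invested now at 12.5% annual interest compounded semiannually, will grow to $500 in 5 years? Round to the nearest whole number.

$273

Periodic rate = 12.5%/2 = 0.0625; 10 periods.
P = 500/(1 + 0.0625)^10 ≈ 500/1.83353577 ≈ 272.6972.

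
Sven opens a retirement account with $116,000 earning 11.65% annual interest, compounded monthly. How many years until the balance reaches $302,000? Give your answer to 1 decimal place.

(1 + 0.00970833)^(12t) = 302,000/116,000 = 2.6034.
12t·ln(1 + 0.00970833) = ln(2.6034); 12t = 0.95684/0.00966151 ≈ 99.0359.
t ≈ 8.2530 years.

8.3 years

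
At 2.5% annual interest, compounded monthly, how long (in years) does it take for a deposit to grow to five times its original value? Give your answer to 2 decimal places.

64.44 years

(1 + 0.00208333)^(12t) = 5.
12t = ln 5 / ln(1 + 0.00208333) ≈ 1.6094/0.00208117 ≈ 773.3346.
t ≈ 64.4446.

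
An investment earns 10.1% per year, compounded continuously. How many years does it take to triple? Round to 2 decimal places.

10.88 years

e^(0.101t) = 3, so 0.101t = ln 3 ≈ 1.0986.
t ≈ 1.0986/0.101 ≈ 10.8773.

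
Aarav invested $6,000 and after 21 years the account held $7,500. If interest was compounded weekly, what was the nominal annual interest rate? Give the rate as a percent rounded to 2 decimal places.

The 1092-period growth factor is 7,500/6,000 = 1.25.
r/52 = 1.25^(1/1092) − 1 ≈ 0.000204365, so r ≈ 52·0.000204365 = 1.06270%.

1.06%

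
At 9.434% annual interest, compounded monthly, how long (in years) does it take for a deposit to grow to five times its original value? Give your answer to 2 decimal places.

(1 + 0.00786167)^(12t) = 5.
12t = ln 5 / ln(1 + 0.00786167) ≈ 1.6094/0.00783092 ≈ 205.5234.
t ≈ 17.1269.

17.13 years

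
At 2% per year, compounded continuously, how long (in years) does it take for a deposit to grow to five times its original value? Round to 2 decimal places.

80.47 years

e^(0.02t) = 5, so 0.02t = ln 5 ≈ 1.6094.
t ≈ 1.6094/0.02 ≈ 80.4719.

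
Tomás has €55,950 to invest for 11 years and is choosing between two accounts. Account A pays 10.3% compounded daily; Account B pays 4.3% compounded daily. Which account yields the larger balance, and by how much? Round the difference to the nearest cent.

Account A, by €83,908.47

Account A growth factor: (1 + 0.103/365)^4015 ≈ 3.10446118344; balance ≈ 173,694.6032.
Account B growth factor: (1 + 0.043/365)^4015 ≈ 1.6047566747; balance ≈ 89,786.1359.
Account A is larger by 83,908.4673.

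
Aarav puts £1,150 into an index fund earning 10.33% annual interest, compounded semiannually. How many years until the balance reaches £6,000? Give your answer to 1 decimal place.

We need (1 + 0.05165)^(2t) = 5.2174, so 2t = ln 5.2174 / ln 1.05165 ≈ 32.8035.
t ≈ 32.8035/2 = 16.4018 years.

16.4 years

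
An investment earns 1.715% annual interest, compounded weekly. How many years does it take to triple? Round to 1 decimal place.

(1 + 0.000329808)^(52t) = 3.
52t = ln 3 / ln(1 + 0.000329808) ≈ 1.0986/0.000329753 ≈ 3331.6186.
t ≈ 64.0696.

64.1 years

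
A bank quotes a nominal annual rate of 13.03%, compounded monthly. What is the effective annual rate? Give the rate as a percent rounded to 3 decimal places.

13.837%

EAR = (1 + 13.03%/12)^12 − 1 = (1 + 0.0108583)^12 − 1.
(1 + 0.0108583)^12 ≈ 1.13837, so EAR ≈ 13.83703%.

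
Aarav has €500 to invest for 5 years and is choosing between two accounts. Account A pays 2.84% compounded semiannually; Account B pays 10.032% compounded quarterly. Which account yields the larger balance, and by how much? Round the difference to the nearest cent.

Account B, by €244.88

A: (1 + 0.0142)^10 ≈ 1.15142608, so 500 × 1.15142608 ≈ 575.7130.
B: (1 + 0.02508)^20 ≈ 1.64117618, so 500 × 1.64117618 ≈ 820.5881.
Difference ≈ 244.8750 in favor of B.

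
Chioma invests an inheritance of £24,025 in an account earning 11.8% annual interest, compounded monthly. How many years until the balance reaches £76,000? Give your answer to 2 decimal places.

9.81 years

(1 + 0.00983333)^(12t) = 76,000/24,025 = 3.1634.
12t·ln(1 + 0.00983333) = ln(3.1634); 12t = 1.1516/0.0097853 ≈ 117.6906.
t ≈ 9.8076 years.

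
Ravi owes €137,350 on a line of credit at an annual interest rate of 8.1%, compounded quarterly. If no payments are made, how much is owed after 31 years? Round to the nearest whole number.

€1,649,862

Growth factor = (1 + 0.02025)^124 ≈ 12.01209690777.
A ≈ 137,350 × 12.01209690777 ≈ 1,649,861.5103.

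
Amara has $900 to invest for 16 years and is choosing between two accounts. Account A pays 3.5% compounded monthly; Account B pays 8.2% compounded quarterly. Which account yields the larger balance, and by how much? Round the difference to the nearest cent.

Account B, by $1,723.86

Account A growth factor: (1 + 0.035/12)^192 ≈ 1.74924614; balance ≈ 1,574.3215.
Account B growth factor: (1 + 0.0205)^64 ≈ 3.664650646; balance ≈ 3,298.1856.
Account B is larger by 1,723.8641.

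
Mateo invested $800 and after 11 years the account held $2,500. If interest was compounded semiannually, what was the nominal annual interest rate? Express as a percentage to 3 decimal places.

10.631%

The 22-period growth factor is 2,500/800 = 3.125.
r/2 = 3.125^(1/22) − 1 ≈ 0.0531572, so r ≈ 2·0.0531572 = 10.63143%.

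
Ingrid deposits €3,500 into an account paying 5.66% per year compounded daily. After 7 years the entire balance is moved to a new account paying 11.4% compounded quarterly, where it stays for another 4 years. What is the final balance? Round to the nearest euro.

€8,154

After 7 years at 5.66%: 3,500 × 1.486120873 ≈ 5,201.4231.
Then 4 years at 11.4%: 5,201.4231 × 1.567720858 ≈ 8,154.3794.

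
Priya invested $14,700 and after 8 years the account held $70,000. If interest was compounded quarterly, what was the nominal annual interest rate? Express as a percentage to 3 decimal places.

19.992%

The 32-period growth factor is 70,000/14,700 = 4.7619.
r/4 = 4.7619^(1/32) − 1 ≈ 0.0499791, so r ≈ 4·0.0499791 = 19.99163%.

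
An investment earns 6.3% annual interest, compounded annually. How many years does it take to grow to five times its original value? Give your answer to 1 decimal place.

(1 + 0.063)^t = 5.
t = ln 5 / ln(1 + 0.063) ≈ 1.6094/0.0610951 ≈ 26.3432.

26.3 years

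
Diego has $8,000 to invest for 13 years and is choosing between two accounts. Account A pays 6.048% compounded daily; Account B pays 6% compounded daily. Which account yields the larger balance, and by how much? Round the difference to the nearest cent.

A: (1 + 0.06048/365)^4745 ≈ 2.1949842426, so 8,000 × 2.1949842426 ≈ 17,559.8739.
B: (1 + 0.06/365)^4745 ≈ 2.181332432, so 8,000 × 2.181332432 ≈ 17,450.6595.
Difference ≈ 109.2145 in favor of A.

Account A, by $109.21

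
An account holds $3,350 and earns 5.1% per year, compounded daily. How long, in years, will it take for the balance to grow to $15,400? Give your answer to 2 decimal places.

29.91 years

(1 + 0.000139726)^(365t) = 15,400/3,350 = 4.597.
365t·ln(1 + 0.000139726) = ln(4.597); 365t = 1.5254/0.000139716 ≈ 10917.8924.
t ≈ 29.9120 years.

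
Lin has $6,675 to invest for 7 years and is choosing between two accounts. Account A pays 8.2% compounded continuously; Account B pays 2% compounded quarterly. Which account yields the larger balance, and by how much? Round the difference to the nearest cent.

Account A growth factor: e^(0.082·7) = e^0.574 ≈ 1.7753542847; balance ≈ 11,850.4899.
Account B growth factor: (1 + 0.005)^28 ≈ 1.14987261; balance ≈ 7,675.3997.
Account A is larger by 4,175.0902.

Account A, by $4,175.09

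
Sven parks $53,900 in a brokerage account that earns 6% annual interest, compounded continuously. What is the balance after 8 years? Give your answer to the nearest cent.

$87,106.41

A = P·e^(rt) = 53,900·e^(0.06·8) = 53,900·e^0.48.
e^0.48 ≈ 1.6160744022, so A ≈ 87,106.4103.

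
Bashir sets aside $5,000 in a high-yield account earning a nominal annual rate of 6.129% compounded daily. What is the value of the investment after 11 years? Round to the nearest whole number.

$9,812

Periodic rate = 6.129%/365 = 0.000167918; periods = 365·11 = 4015.
A = 5,000·(1 + 0.06129/365)^4015 ≈ 5,000·1.962331686 ≈ 9,811.6584.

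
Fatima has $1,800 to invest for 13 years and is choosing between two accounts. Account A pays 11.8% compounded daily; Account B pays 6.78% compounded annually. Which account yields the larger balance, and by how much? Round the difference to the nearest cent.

Account A growth factor: (1 + 0.118/365)^4745 ≈ 4.635537194; balance ≈ 8,343.9669.
Account B growth factor: (1 + 0.0678)^13 ≈ 2.346220985; balance ≈ 4,223.1978.
Account A is larger by 4,120.7692.

Account A, by $4,120.77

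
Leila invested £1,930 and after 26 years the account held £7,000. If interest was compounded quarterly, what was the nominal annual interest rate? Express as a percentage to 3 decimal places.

4.986%

(1 + r/4)^104 = 7,000/1,930 = 3.62694.
1 + r/4 = 3.62694^(1/104) ≈ 1.012465, so r/4 ≈ 0.0124654.
r ≈ 4·0.0124654 = 4.98617%.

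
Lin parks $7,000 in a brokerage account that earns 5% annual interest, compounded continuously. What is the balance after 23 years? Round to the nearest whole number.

$22,107

A = P·e^(rt) = 7,000·e^(0.05·23) = 7,000·e^1.15.
e^1.15 ≈ 3.1581929097, so A ≈ 22,107.3504.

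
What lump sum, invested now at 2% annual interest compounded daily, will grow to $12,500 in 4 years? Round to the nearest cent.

$11,538.98

Periodic rate = 2%/365 = 0.0000547945; 1460 periods.
P = 12,500/(1 + 0.02/365)^1460 ≈ 12,500/1.0832846934 ≈ 11,538.9796.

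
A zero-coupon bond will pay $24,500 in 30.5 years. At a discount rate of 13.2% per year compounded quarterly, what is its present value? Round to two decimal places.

Growth factor = (1 + 0.033)^122 ≈ 52.509662316.
P = 24,500/52.509662316 ≈ 466.5808.

$466.58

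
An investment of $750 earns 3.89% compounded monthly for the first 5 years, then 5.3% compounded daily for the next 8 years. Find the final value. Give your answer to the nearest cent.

$1,391.63

Phase 1: 750·(1 + 0.0389/12)^60 ≈ 910.7411.
Phase 2: 910.7411·(1 + 0.053/365)^2920 ≈ 1,391.6256.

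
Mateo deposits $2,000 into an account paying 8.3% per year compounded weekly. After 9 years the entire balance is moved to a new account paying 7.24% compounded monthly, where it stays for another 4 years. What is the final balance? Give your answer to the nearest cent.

After 9 years at 8.3%: 2,000 × 2.109401948 ≈ 4,218.8039.
Then 4 years at 7.24%: 4,218.8039 × 1.334731131 ≈ 5,630.9689.

$5,630.97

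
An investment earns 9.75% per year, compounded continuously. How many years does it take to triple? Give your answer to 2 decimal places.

11.27 years

e^(0.0975t) = 3, so 0.0975t = ln 3 ≈ 1.0986.
t ≈ 1.0986/0.0975 ≈ 11.2678.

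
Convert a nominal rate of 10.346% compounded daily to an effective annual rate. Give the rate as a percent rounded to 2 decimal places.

10.90%

EAR = (1 + 10.346%/365)^365 − 1 = (1 + 0.000283452)^365 − 1.
(1 + 0.000283452)^365 ≈ 1.108985, so EAR ≈ 10.89852%.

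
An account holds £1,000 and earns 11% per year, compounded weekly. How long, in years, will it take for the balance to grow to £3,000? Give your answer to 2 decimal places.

(1 + 0.00211538)^(52t) = 3,000/1,000 = 3.
52t·ln(1 + 0.00211538) = ln(3); 52t = 1.0986/0.00211315 ≈ 519.8931.
t ≈ 9.9979 years.

10.00 years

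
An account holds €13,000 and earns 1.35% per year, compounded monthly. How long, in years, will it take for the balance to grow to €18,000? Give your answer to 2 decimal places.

We need (1 + 0.001125)^(12t) = 1.3846, so 12t = ln 1.3846 / ln 1.001125 ≈ 289.4270.
t ≈ 289.4270/12 = 24.1189 years.

24.12 years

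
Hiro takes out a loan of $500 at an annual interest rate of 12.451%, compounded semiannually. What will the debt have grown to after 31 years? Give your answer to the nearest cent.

$21,142.42

Growth factor = (1 + 0.062255)^62 ≈ 42.284831716.
A ≈ 500 × 42.284831716 ≈ 21,142.4159.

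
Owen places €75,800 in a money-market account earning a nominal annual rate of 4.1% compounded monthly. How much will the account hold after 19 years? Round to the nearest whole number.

€164,971

Growth factor = (1 + 0.041/12)^228 ≈ 2.17640020938.
A ≈ 75,800 × 2.17640020938 ≈ 164,971.1359.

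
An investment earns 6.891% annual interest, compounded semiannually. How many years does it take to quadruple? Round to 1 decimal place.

(1 + 0.034455)^(2t) = 4.
2t = ln 4 / ln(1 + 0.034455) ≈ 1.3863/0.0338747 ≈ 40.9242.
t ≈ 20.4621.

20.5 years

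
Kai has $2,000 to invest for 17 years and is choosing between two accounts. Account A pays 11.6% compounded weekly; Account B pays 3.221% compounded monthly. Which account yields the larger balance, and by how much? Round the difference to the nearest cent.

Account A, by $10,882.98

Account A growth factor: (1 + 0.116/52)^884 ≈ 7.1692692176; balance ≈ 14,338.5384.
Account B growth factor: (1 + 0.03221/12)^204 ≈ 1.727778411; balance ≈ 3,455.5568.
Account A is larger by 10,882.9816.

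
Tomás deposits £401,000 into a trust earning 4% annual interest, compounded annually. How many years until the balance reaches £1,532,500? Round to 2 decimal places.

(1 + 0.04)^t = 1,532,500/401,000 = 3.8217.
t·ln(1 + 0.04) = ln(3.8217); t = 1.3407/0.0392207 ≈ 34.1833.

34.18 years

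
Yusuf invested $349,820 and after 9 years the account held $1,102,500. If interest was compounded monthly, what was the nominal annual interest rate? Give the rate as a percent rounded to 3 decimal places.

(1 + r/12)^108 = 1,102,500/349,820 = 3.15162.
1 + r/12 = 3.15162^(1/108) ≈ 1.010686, so r/12 ≈ 0.0106855.
r ≈ 12·0.0106855 = 12.82266%.

12.823%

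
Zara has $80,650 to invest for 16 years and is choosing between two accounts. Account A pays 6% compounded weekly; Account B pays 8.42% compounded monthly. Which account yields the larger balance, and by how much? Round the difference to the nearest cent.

Account B, by $98,258.68

Account A growth factor: (1 + 0.06/52)^832 ≈ 2.61025150696; balance ≈ 210,516.7840.
Account B growth factor: (1 + 0.0842/12)^192 ≈ 3.82858608569; balance ≈ 308,775.4678.
Account B is larger by 98,258.6838.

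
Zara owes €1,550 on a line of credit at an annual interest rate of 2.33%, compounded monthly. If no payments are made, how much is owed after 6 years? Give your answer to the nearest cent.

Periodic rate = 2.33%/12 = 0.00194167; periods = 12·6 = 72.
A = 1,550·(1 + 0.0233/12)^72 ≈ 1,550·1.149887893 ≈ 1,782.3262.

€1,782.33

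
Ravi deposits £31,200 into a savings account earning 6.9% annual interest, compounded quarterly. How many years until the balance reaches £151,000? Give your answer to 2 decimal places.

(1 + 0.01725)^(4t) = 151,000/31,200 = 4.8397.
4t·ln(1 + 0.01725) = ln(4.8397); 4t = 1.5769/0.0171029 ≈ 92.1985.
t ≈ 23.0496 years.

23.05 years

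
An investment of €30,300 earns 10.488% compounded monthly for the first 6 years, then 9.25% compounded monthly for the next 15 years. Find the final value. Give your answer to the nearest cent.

€225,850.52

After 6 years at 10.488%: 30,300 × 1.87113643431 ≈ 56,695.4340.
Then 15 years at 9.25%: 56,695.4340 × 3.98357503798 ≈ 225,850.5155.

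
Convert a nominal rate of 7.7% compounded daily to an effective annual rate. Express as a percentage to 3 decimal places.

One year is 365 periods at 0.000210959 each: (1 + 0.000210959)^365 ≈ 1.080033.
EAR = 1.080033 − 1 ≈ 8.00333%.

8.003%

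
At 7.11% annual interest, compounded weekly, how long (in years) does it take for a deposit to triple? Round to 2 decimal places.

(1 + 0.00136731)^(52t) = 3.
52t = ln 3 / ln(1 + 0.00136731) ≈ 1.0986/0.00136637 ≈ 804.0350.
t ≈ 15.4622.

15.46 years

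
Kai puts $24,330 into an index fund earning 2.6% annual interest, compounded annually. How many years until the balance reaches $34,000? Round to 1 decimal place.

(1 + 0.026)^t = 34,000/24,330 = 1.3975.
t·ln(1 + 0.026) = ln(1.3975); t = 0.33465/0.0256677 ≈ 13.0378.

13.0 years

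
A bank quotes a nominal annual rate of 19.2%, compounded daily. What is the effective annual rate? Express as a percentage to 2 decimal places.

One year is 365 periods at 0.000526027 each: (1 + 0.000526027)^365 ≈ 1.211609.
EAR = 1.211609 − 1 ≈ 21.16094%.

21.16%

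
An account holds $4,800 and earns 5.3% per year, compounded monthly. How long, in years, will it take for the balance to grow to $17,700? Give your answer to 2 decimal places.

24.68 years

We need (1 + 0.00441667)^(12t) = 3.6875, so 12t = ln 3.6875 / ln 1.004417 ≈ 296.1121.
t ≈ 296.1121/12 = 24.6760 years.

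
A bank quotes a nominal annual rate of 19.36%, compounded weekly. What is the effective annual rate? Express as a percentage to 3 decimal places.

EAR = (1 + 19.36%/52)^52 − 1 = (1 + 0.00372308)^52 − 1.
(1 + 0.00372308)^52 ≈ 1.213175, so EAR ≈ 21.31745%.

21.317%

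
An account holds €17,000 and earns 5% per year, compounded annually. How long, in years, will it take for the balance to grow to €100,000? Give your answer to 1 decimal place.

36.3 years

(1 + 0.05)^t = 100,000/17,000 = 5.8824.
t·ln(1 + 0.05) = ln(5.8824); t = 1.772/0.0487902 ≈ 36.3179.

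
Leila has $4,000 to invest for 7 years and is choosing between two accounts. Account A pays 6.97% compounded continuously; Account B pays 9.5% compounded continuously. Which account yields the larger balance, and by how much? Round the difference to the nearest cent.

Account B, by $1,262.39

Account A growth factor: e^(0.0697·7) = e^0.4879 ≈ 1.628891953; balance ≈ 6,515.5678.
Account B growth factor: e^(0.095·7) = e^0.665 ≈ 1.944490521; balance ≈ 7,777.9621.
Account B is larger by 1,262.3943.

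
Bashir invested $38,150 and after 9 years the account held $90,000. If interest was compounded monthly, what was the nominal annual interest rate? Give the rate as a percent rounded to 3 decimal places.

The 108-period growth factor is 90,000/38,150 = 2.35911.
r/12 = 2.35911^(1/108) − 1 ≈ 0.00797874, so r ≈ 12·0.00797874 = 9.57448%.

9.574%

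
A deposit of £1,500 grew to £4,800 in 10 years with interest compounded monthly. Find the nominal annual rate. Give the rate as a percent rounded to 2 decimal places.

The 120-period growth factor is 4,800/1,500 = 3.2.
r/12 = 3.2^(1/120) − 1 ≈ 0.00974005, so r ≈ 12·0.00974005 = 11.68806%.

11.69%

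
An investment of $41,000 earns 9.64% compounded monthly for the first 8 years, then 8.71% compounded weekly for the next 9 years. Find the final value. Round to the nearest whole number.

After 8 years at 9.64%: 41,000 × 2.1557072005 ≈ 88,383.9952.
Then 9 years at 8.71%: 88,383.9952 × 2.18856092495 ≈ 193,433.7583.

$193,434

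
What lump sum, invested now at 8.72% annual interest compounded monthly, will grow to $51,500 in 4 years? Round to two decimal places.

$36,380.87

Growth factor = (1 + 0.0872/12)^48 ≈ 1.4155792333.
P = 51,500/1.4155792333 ≈ 36,380.8671.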